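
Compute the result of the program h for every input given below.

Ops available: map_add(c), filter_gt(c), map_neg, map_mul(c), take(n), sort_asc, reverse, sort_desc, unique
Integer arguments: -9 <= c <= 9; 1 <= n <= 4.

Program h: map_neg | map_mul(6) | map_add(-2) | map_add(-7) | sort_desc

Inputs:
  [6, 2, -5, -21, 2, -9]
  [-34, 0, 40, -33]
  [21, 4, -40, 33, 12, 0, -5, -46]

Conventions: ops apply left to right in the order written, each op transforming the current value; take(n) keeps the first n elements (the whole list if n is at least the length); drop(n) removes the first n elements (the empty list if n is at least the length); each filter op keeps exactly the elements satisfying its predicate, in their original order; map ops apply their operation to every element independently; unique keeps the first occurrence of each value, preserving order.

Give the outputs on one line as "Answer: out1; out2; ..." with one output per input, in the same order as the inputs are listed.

Execution, op by op:
  [6, 2, -5, -21, 2, -9] -> [-6, -2, 5, 21, -2, 9] -> [-36, -12, 30, 126, -12, 54] -> [-38, -14, 28, 124, -14, 52] -> [-45, -21, 21, 117, -21, 45] -> [117, 45, 21, -21, -21, -45]
  [-34, 0, 40, -33] -> [34, 0, -40, 33] -> [204, 0, -240, 198] -> [202, -2, -242, 196] -> [195, -9, -249, 189] -> [195, 189, -9, -249]
  [21, 4, -40, 33, 12, 0, -5, -46] -> [-21, -4, 40, -33, -12, 0, 5, 46] -> [-126, -24, 240, -198, -72, 0, 30, 276] -> [-128, -26, 238, -200, -74, -2, 28, 274] -> [-135, -33, 231, -207, -81, -9, 21, 267] -> [267, 231, 21, -9, -33, -81, -135, -207]

[117, 45, 21, -21, -21, -45]; [195, 189, -9, -249]; [267, 231, 21, -9, -33, -81, -135, -207]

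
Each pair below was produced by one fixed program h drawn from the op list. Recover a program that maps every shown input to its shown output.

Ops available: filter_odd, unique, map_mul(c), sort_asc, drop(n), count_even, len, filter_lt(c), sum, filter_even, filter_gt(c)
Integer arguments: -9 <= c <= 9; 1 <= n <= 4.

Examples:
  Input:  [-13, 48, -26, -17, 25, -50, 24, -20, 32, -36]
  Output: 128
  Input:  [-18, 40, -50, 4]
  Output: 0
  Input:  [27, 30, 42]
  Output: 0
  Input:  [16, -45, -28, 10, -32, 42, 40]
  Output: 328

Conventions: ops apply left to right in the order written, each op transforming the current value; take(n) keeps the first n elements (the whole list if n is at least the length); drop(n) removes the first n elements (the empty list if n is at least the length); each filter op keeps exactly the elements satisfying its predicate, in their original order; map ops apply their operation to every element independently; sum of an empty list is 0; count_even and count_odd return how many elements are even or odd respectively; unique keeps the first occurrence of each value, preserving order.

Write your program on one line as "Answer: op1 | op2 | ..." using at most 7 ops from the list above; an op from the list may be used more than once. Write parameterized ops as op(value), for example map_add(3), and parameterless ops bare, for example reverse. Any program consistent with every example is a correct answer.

filter_even | drop(4) | filter_gt(-8) | map_mul(4) | sort_asc | sum

Check, running the answer program on each example:
  [-13, 48, -26, -17, 25, -50, 24, -20, 32, -36] -> [48, -26, -50, 24, -20, 32, -36] -> [-20, 32, -36] -> [32] -> [128] -> [128] -> 128
  [-18, 40, -50, 4] -> [-18, 40, -50, 4] -> [] -> [] -> [] -> [] -> 0
  [27, 30, 42] -> [30, 42] -> [] -> [] -> [] -> [] -> 0
  [16, -45, -28, 10, -32, 42, 40] -> [16, -28, 10, -32, 42, 40] -> [42, 40] -> [42, 40] -> [168, 160] -> [160, 168] -> 328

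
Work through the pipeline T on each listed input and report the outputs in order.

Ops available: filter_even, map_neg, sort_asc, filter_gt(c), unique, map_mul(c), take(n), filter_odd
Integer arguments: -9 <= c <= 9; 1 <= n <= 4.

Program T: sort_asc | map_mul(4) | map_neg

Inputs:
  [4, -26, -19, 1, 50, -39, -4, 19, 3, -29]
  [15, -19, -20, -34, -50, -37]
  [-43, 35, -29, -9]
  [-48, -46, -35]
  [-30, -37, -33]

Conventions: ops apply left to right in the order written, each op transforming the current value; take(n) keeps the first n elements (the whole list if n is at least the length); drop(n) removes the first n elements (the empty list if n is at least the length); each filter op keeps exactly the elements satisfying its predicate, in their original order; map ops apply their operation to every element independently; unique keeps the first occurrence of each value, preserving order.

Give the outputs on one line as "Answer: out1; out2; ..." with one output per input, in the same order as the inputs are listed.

[156, 116, 104, 76, 16, -4, -12, -16, -76, -200]; [200, 148, 136, 80, 76, -60]; [172, 116, 36, -140]; [192, 184, 140]; [148, 132, 120]

Execution, op by op:
  [4, -26, -19, 1, 50, -39, -4, 19, 3, -29] -> [-39, -29, -26, -19, -4, 1, 3, 4, 19, 50] -> [-156, -116, -104, -76, -16, 4, 12, 16, 76, 200] -> [156, 116, 104, 76, 16, -4, -12, -16, -76, -200]
  [15, -19, -20, -34, -50, -37] -> [-50, -37, -34, -20, -19, 15] -> [-200, -148, -136, -80, -76, 60] -> [200, 148, 136, 80, 76, -60]
  [-43, 35, -29, -9] -> [-43, -29, -9, 35] -> [-172, -116, -36, 140] -> [172, 116, 36, -140]
  [-48, -46, -35] -> [-48, -46, -35] -> [-192, -184, -140] -> [192, 184, 140]
  [-30, -37, -33] -> [-37, -33, -30] -> [-148, -132, -120] -> [148, 132, 120]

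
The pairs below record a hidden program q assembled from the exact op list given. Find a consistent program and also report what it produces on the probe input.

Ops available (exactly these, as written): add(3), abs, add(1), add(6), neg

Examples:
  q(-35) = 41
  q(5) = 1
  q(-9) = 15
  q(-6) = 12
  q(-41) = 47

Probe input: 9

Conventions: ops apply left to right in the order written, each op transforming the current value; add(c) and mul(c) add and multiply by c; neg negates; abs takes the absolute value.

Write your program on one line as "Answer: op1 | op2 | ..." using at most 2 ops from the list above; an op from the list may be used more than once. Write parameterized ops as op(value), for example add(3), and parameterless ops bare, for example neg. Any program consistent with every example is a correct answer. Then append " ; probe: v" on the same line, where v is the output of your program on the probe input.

neg | add(6) ; probe: -3

Check, running the answer program on each example:
  -35 -> 35 -> 41
  5 -> -5 -> 1
  -9 -> 9 -> 15
  -6 -> 6 -> 12
  -41 -> 41 -> 47
  probe: 9 -> -9 -> -3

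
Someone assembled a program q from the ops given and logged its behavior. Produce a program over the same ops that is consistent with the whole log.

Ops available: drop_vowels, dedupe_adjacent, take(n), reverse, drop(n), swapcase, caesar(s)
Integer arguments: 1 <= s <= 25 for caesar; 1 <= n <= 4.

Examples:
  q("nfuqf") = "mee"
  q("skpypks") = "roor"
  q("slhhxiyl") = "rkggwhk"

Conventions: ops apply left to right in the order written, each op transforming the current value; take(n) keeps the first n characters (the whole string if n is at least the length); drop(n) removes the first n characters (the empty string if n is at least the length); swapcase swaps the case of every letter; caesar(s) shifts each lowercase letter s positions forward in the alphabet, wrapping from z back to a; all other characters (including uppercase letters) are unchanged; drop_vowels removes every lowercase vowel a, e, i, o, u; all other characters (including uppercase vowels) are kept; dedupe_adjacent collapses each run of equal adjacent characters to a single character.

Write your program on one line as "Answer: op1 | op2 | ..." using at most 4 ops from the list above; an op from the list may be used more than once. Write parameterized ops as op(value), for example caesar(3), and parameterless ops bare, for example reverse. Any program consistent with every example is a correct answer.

caesar(10) | drop_vowels | caesar(15)

Check, running the answer program on each example:
  "nfuqf" -> "xpeap" -> "xpp" -> "mee"
  "skpypks" -> "cuzizuc" -> "czzc" -> "roor"
  "slhhxiyl" -> "cvrrhsiv" -> "cvrrhsv" -> "rkggwhk"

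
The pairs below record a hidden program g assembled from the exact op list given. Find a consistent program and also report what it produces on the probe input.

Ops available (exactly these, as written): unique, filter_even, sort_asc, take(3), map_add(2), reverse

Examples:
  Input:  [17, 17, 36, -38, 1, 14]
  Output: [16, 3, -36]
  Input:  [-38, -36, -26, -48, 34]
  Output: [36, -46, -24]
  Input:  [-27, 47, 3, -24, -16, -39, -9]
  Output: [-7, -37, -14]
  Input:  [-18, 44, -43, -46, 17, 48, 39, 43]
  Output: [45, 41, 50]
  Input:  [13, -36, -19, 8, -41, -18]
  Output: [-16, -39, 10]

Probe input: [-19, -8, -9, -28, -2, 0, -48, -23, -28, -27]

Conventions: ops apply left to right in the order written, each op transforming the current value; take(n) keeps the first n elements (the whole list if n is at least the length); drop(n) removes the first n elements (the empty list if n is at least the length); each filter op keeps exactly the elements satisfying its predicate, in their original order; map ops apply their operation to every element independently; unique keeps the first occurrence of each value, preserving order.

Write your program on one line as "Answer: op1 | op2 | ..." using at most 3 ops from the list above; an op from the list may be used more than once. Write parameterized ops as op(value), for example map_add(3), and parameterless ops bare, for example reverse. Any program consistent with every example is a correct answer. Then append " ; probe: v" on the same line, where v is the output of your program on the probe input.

reverse | take(3) | map_add(2) ; probe: [-25, -26, -21]

Check, running the answer program on each example:
  [17, 17, 36, -38, 1, 14] -> [14, 1, -38, 36, 17, 17] -> [14, 1, -38] -> [16, 3, -36]
  [-38, -36, -26, -48, 34] -> [34, -48, -26, -36, -38] -> [34, -48, -26] -> [36, -46, -24]
  [-27, 47, 3, -24, -16, -39, -9] -> [-9, -39, -16, -24, 3, 47, -27] -> [-9, -39, -16] -> [-7, -37, -14]
  [-18, 44, -43, -46, 17, 48, 39, 43] -> [43, 39, 48, 17, -46, -43, 44, -18] -> [43, 39, 48] -> [45, 41, 50]
  [13, -36, -19, 8, -41, -18] -> [-18, -41, 8, -19, -36, 13] -> [-18, -41, 8] -> [-16, -39, 10]
  probe: [-19, -8, -9, -28, -2, 0, -48, -23, -28, -27] -> [-27, -28, -23, -48, 0, -2, -28, -9, -8, -19] -> [-27, -28, -23] -> [-25, -26, -21]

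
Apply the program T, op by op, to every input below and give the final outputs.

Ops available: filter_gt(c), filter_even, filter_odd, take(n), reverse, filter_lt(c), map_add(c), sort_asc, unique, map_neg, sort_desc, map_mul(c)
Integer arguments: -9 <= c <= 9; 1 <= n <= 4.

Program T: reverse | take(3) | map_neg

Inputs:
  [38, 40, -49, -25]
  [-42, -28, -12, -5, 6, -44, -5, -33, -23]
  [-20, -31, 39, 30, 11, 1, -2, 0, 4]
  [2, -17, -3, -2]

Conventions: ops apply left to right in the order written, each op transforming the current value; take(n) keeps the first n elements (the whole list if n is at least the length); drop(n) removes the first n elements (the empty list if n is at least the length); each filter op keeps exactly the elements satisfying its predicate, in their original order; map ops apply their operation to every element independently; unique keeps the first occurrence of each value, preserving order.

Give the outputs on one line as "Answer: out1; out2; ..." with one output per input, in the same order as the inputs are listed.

[25, 49, -40]; [23, 33, 5]; [-4, 0, 2]; [2, 3, 17]

Execution, op by op:
  [38, 40, -49, -25] -> [-25, -49, 40, 38] -> [-25, -49, 40] -> [25, 49, -40]
  [-42, -28, -12, -5, 6, -44, -5, -33, -23] -> [-23, -33, -5, -44, 6, -5, -12, -28, -42] -> [-23, -33, -5] -> [23, 33, 5]
  [-20, -31, 39, 30, 11, 1, -2, 0, 4] -> [4, 0, -2, 1, 11, 30, 39, -31, -20] -> [4, 0, -2] -> [-4, 0, 2]
  [2, -17, -3, -2] -> [-2, -3, -17, 2] -> [-2, -3, -17] -> [2, 3, 17]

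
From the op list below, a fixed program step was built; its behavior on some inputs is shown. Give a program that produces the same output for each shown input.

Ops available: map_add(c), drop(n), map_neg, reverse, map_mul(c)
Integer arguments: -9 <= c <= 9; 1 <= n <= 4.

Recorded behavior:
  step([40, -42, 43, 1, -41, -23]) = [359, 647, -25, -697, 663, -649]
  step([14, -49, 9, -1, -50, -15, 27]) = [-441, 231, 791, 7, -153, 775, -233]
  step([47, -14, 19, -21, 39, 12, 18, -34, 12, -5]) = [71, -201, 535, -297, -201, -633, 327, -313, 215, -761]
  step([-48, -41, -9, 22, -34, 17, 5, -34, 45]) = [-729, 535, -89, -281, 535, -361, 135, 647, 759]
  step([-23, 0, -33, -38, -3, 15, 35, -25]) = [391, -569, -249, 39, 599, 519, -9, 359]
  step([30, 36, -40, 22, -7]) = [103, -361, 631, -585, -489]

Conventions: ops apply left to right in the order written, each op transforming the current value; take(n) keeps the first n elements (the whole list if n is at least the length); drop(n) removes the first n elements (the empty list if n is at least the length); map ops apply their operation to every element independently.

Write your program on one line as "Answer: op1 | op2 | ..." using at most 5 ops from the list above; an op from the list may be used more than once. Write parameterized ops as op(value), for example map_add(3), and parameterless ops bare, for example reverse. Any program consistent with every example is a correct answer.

map_mul(-2) | map_mul(-2) | map_mul(-4) | map_add(-9) | reverse

Check, running the answer program on each example:
  [40, -42, 43, 1, -41, -23] -> [-80, 84, -86, -2, 82, 46] -> [160, -168, 172, 4, -164, -92] -> [-640, 672, -688, -16, 656, 368] -> [-649, 663, -697, -25, 647, 359] -> [359, 647, -25, -697, 663, -649]
  [14, -49, 9, -1, -50, -15, 27] -> [-28, 98, -18, 2, 100, 30, -54] -> [56, -196, 36, -4, -200, -60, 108] -> [-224, 784, -144, 16, 800, 240, -432] -> [-233, 775, -153, 7, 791, 231, -441] -> [-441, 231, 791, 7, -153, 775, -233]
  [47, -14, 19, -21, 39, 12, 18, -34, 12, -5] -> [-94, 28, -38, 42, -78, -24, -36, 68, -24, 10] -> [188, -56, 76, -84, 156, 48, 72, -136, 48, -20] -> [-752, 224, -304, 336, -624, -192, -288, 544, -192, 80] -> [-761, 215, -313, 327, -633, -201, -297, 535, -201, 71] -> [71, -201, 535, -297, -201, -633, 327, -313, 215, -761]
  [-48, -41, -9, 22, -34, 17, 5, -34, 45] -> [96, 82, 18, -44, 68, -34, -10, 68, -90] -> [-192, -164, -36, 88, -136, 68, 20, -136, 180] -> [768, 656, 144, -352, 544, -272, -80, 544, -720] -> [759, 647, 135, -361, 535, -281, -89, 535, -729] -> [-729, 535, -89, -281, 535, -361, 135, 647, 759]
  [-23, 0, -33, -38, -3, 15, 35, -25] -> [46, 0, 66, 76, 6, -30, -70, 50] -> [-92, 0, -132, -152, -12, 60, 140, -100] -> [368, 0, 528, 608, 48, -240, -560, 400] -> [359, -9, 519, 599, 39, -249, -569, 391] -> [391, -569, -249, 39, 599, 519, -9, 359]
  [30, 36, -40, 22, -7] -> [-60, -72, 80, -44, 14] -> [120, 144, -160, 88, -28] -> [-480, -576, 640, -352, 112] -> [-489, -585, 631, -361, 103] -> [103, -361, 631, -585, -489]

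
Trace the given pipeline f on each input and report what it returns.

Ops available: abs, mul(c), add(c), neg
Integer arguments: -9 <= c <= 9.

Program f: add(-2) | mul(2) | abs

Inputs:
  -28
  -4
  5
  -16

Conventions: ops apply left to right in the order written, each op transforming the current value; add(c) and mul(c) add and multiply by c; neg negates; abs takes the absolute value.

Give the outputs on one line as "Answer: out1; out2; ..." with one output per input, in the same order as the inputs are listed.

Execution, op by op:
  -28 -> -30 -> -60 -> 60
  -4 -> -6 -> -12 -> 12
  5 -> 3 -> 6 -> 6
  -16 -> -18 -> -36 -> 36

60; 12; 6; 36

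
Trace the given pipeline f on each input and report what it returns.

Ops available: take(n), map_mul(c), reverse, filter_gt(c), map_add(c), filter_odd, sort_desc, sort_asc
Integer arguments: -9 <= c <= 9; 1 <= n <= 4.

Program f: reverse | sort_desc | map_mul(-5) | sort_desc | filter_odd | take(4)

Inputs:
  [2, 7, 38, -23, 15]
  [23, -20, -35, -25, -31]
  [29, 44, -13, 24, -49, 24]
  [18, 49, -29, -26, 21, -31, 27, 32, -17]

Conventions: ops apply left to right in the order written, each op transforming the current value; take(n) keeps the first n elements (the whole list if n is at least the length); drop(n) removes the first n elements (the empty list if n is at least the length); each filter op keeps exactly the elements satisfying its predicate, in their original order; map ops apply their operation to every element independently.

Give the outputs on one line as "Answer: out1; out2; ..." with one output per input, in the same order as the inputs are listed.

Execution, op by op:
  [2, 7, 38, -23, 15] -> [15, -23, 38, 7, 2] -> [38, 15, 7, 2, -23] -> [-190, -75, -35, -10, 115] -> [115, -10, -35, -75, -190] -> [115, -35, -75] -> [115, -35, -75]
  [23, -20, -35, -25, -31] -> [-31, -25, -35, -20, 23] -> [23, -20, -25, -31, -35] -> [-115, 100, 125, 155, 175] -> [175, 155, 125, 100, -115] -> [175, 155, 125, -115] -> [175, 155, 125, -115]
  [29, 44, -13, 24, -49, 24] -> [24, -49, 24, -13, 44, 29] -> [44, 29, 24, 24, -13, -49] -> [-220, -145, -120, -120, 65, 245] -> [245, 65, -120, -120, -145, -220] -> [245, 65, -145] -> [245, 65, -145]
  [18, 49, -29, -26, 21, -31, 27, 32, -17] -> [-17, 32, 27, -31, 21, -26, -29, 49, 18] -> [49, 32, 27, 21, 18, -17, -26, -29, -31] -> [-245, -160, -135, -105, -90, 85, 130, 145, 155] -> [155, 145, 130, 85, -90, -105, -135, -160, -245] -> [155, 145, 85, -105, -135, -245] -> [155, 145, 85, -105]

[115, -35, -75]; [175, 155, 125, -115]; [245, 65, -145]; [155, 145, 85, -105]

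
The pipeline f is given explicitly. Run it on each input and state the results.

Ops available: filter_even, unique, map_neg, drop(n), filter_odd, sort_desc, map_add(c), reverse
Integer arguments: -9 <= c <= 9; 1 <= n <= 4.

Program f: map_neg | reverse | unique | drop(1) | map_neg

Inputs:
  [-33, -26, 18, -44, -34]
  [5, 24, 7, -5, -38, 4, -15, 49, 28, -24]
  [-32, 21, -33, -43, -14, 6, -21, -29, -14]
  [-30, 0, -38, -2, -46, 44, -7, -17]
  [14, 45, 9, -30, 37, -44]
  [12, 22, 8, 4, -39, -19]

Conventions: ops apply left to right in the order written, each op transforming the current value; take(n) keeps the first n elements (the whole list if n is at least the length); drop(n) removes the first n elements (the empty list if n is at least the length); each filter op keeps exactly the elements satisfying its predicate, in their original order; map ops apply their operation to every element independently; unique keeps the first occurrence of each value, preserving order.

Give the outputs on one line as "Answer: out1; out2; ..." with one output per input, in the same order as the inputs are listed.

Execution, op by op:
  [-33, -26, 18, -44, -34] -> [33, 26, -18, 44, 34] -> [34, 44, -18, 26, 33] -> [34, 44, -18, 26, 33] -> [44, -18, 26, 33] -> [-44, 18, -26, -33]
  [5, 24, 7, -5, -38, 4, -15, 49, 28, -24] -> [-5, -24, -7, 5, 38, -4, 15, -49, -28, 24] -> [24, -28, -49, 15, -4, 38, 5, -7, -24, -5] -> [24, -28, -49, 15, -4, 38, 5, -7, -24, -5] -> [-28, -49, 15, -4, 38, 5, -7, -24, -5] -> [28, 49, -15, 4, -38, -5, 7, 24, 5]
  [-32, 21, -33, -43, -14, 6, -21, -29, -14] -> [32, -21, 33, 43, 14, -6, 21, 29, 14] -> [14, 29, 21, -6, 14, 43, 33, -21, 32] -> [14, 29, 21, -6, 43, 33, -21, 32] -> [29, 21, -6, 43, 33, -21, 32] -> [-29, -21, 6, -43, -33, 21, -32]
  [-30, 0, -38, -2, -46, 44, -7, -17] -> [30, 0, 38, 2, 46, -44, 7, 17] -> [17, 7, -44, 46, 2, 38, 0, 30] -> [17, 7, -44, 46, 2, 38, 0, 30] -> [7, -44, 46, 2, 38, 0, 30] -> [-7, 44, -46, -2, -38, 0, -30]
  [14, 45, 9, -30, 37, -44] -> [-14, -45, -9, 30, -37, 44] -> [44, -37, 30, -9, -45, -14] -> [44, -37, 30, -9, -45, -14] -> [-37, 30, -9, -45, -14] -> [37, -30, 9, 45, 14]
  [12, 22, 8, 4, -39, -19] -> [-12, -22, -8, -4, 39, 19] -> [19, 39, -4, -8, -22, -12] -> [19, 39, -4, -8, -22, -12] -> [39, -4, -8, -22, -12] -> [-39, 4, 8, 22, 12]

[-44, 18, -26, -33]; [28, 49, -15, 4, -38, -5, 7, 24, 5]; [-29, -21, 6, -43, -33, 21, -32]; [-7, 44, -46, -2, -38, 0, -30]; [37, -30, 9, 45, 14]; [-39, 4, 8, 22, 12]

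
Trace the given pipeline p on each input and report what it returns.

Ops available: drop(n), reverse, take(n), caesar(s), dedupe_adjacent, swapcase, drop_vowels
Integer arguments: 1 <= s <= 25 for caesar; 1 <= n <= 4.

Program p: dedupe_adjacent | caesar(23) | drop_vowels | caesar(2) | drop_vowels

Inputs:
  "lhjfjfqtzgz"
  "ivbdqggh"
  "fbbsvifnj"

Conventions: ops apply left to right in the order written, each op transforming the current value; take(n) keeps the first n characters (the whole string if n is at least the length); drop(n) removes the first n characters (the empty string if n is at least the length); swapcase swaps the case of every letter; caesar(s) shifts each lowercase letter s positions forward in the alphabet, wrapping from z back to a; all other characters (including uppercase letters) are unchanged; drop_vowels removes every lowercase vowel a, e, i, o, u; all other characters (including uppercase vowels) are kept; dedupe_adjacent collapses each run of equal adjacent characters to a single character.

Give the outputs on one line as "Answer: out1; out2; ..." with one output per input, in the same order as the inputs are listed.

"psyfy"; "hpf"; "rhm"

Execution, op by op:
  "lhjfjfqtzgz" -> "lhjfjfqtzgz" -> "iegcgcnqwdw" -> "gcgcnqwdw" -> "ieiepsyfy" -> "psyfy"
  "ivbdqggh" -> "ivbdqgh" -> "fsyande" -> "fsynd" -> "huapf" -> "hpf"
  "fbbsvifnj" -> "fbsvifnj" -> "cypsfckg" -> "cypsfckg" -> "earuhemi" -> "rhm"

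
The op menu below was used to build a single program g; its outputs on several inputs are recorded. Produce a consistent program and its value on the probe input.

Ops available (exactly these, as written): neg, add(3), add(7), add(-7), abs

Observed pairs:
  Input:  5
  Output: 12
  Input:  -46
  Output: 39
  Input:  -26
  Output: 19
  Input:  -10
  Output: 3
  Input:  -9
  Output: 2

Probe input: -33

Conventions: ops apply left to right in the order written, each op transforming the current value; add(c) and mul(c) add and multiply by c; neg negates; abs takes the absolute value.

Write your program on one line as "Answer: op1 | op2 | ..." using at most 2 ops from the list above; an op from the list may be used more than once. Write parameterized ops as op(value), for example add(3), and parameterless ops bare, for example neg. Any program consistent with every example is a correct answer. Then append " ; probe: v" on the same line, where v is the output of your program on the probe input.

add(7) | abs ; probe: 26

Check, running the answer program on each example:
  5 -> 12 -> 12
  -46 -> -39 -> 39
  -26 -> -19 -> 19
  -10 -> -3 -> 3
  -9 -> -2 -> 2
  probe: -33 -> -26 -> 26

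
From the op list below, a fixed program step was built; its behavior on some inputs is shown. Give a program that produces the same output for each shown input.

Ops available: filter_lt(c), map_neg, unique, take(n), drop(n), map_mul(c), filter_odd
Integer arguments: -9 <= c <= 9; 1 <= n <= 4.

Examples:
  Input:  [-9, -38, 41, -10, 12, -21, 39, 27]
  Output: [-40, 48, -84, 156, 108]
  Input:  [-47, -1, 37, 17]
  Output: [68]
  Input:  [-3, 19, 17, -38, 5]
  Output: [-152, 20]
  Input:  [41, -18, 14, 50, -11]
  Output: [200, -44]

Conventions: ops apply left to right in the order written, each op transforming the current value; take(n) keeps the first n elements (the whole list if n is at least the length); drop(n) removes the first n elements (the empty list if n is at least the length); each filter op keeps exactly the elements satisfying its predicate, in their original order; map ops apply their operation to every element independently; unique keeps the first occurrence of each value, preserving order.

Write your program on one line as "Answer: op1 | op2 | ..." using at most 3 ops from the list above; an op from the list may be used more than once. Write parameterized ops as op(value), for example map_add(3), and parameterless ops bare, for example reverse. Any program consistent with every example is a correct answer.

drop(3) | map_mul(4)

Check, running the answer program on each example:
  [-9, -38, 41, -10, 12, -21, 39, 27] -> [-10, 12, -21, 39, 27] -> [-40, 48, -84, 156, 108]
  [-47, -1, 37, 17] -> [17] -> [68]
  [-3, 19, 17, -38, 5] -> [-38, 5] -> [-152, 20]
  [41, -18, 14, 50, -11] -> [50, -11] -> [200, -44]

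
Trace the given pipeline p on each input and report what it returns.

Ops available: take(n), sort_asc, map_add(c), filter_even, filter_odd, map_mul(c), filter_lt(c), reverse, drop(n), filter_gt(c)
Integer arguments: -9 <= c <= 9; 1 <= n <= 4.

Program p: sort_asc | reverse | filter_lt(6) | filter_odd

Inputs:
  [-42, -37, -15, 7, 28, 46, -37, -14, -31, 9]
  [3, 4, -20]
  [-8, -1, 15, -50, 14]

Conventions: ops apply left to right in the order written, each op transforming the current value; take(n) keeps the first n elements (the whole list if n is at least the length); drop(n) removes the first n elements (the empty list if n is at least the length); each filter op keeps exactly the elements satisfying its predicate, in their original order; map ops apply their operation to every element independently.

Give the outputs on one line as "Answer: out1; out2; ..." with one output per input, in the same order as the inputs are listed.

Execution, op by op:
  [-42, -37, -15, 7, 28, 46, -37, -14, -31, 9] -> [-42, -37, -37, -31, -15, -14, 7, 9, 28, 46] -> [46, 28, 9, 7, -14, -15, -31, -37, -37, -42] -> [-14, -15, -31, -37, -37, -42] -> [-15, -31, -37, -37]
  [3, 4, -20] -> [-20, 3, 4] -> [4, 3, -20] -> [4, 3, -20] -> [3]
  [-8, -1, 15, -50, 14] -> [-50, -8, -1, 14, 15] -> [15, 14, -1, -8, -50] -> [-1, -8, -50] -> [-1]

[-15, -31, -37, -37]; [3]; [-1]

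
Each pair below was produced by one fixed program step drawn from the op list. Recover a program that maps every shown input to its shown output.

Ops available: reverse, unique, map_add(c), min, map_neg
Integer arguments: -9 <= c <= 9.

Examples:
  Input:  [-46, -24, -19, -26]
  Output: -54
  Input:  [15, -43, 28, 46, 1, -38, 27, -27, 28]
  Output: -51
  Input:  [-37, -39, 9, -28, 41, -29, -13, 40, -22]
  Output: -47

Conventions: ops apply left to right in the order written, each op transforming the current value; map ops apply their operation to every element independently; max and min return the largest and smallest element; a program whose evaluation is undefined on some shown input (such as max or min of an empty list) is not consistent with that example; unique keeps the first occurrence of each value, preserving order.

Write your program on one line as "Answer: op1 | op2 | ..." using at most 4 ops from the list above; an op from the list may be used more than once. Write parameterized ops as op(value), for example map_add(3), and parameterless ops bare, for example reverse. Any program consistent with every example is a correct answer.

map_add(-8) | unique | reverse | min

Check, running the answer program on each example:
  [-46, -24, -19, -26] -> [-54, -32, -27, -34] -> [-54, -32, -27, -34] -> [-34, -27, -32, -54] -> -54
  [15, -43, 28, 46, 1, -38, 27, -27, 28] -> [7, -51, 20, 38, -7, -46, 19, -35, 20] -> [7, -51, 20, 38, -7, -46, 19, -35] -> [-35, 19, -46, -7, 38, 20, -51, 7] -> -51
  [-37, -39, 9, -28, 41, -29, -13, 40, -22] -> [-45, -47, 1, -36, 33, -37, -21, 32, -30] -> [-45, -47, 1, -36, 33, -37, -21, 32, -30] -> [-30, 32, -21, -37, 33, -36, 1, -47, -45] -> -47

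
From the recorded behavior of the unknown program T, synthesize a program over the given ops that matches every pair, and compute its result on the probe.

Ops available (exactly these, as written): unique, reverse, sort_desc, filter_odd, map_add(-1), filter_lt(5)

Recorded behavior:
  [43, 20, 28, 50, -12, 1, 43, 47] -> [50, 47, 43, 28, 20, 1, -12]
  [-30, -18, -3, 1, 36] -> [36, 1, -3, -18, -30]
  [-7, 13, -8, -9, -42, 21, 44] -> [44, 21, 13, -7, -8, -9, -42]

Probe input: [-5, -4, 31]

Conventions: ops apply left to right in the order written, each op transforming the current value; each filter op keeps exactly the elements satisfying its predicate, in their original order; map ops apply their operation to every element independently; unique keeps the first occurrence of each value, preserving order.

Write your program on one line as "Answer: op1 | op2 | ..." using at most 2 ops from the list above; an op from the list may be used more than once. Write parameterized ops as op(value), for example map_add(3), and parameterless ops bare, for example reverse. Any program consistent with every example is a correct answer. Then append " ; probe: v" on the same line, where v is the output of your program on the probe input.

unique | sort_desc ; probe: [31, -4, -5]

Check, running the answer program on each example:
  [43, 20, 28, 50, -12, 1, 43, 47] -> [43, 20, 28, 50, -12, 1, 47] -> [50, 47, 43, 28, 20, 1, -12]
  [-30, -18, -3, 1, 36] -> [-30, -18, -3, 1, 36] -> [36, 1, -3, -18, -30]
  [-7, 13, -8, -9, -42, 21, 44] -> [-7, 13, -8, -9, -42, 21, 44] -> [44, 21, 13, -7, -8, -9, -42]
  probe: [-5, -4, 31] -> [-5, -4, 31] -> [31, -4, -5]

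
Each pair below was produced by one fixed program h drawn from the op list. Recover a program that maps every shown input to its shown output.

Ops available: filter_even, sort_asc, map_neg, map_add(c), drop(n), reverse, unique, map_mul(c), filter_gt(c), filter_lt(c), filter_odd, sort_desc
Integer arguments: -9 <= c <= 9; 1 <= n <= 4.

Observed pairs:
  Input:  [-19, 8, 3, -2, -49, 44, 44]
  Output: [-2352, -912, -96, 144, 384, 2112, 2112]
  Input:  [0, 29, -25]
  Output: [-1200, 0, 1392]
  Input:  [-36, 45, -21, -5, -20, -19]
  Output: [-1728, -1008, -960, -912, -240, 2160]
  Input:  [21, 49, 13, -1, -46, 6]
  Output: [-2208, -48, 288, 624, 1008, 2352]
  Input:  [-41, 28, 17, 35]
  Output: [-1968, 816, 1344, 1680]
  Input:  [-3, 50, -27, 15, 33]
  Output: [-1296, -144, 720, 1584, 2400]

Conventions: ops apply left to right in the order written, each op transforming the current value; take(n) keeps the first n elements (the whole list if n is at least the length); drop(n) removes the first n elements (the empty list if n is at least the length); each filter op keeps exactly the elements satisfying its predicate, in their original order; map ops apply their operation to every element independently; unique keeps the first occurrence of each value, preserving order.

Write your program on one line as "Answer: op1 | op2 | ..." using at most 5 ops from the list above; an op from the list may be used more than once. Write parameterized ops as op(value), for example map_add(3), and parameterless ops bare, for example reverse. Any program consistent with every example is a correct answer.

map_mul(8) | sort_asc | reverse | map_mul(6) | reverse

Check, running the answer program on each example:
  [-19, 8, 3, -2, -49, 44, 44] -> [-152, 64, 24, -16, -392, 352, 352] -> [-392, -152, -16, 24, 64, 352, 352] -> [352, 352, 64, 24, -16, -152, -392] -> [2112, 2112, 384, 144, -96, -912, -2352] -> [-2352, -912, -96, 144, 384, 2112, 2112]
  [0, 29, -25] -> [0, 232, -200] -> [-200, 0, 232] -> [232, 0, -200] -> [1392, 0, -1200] -> [-1200, 0, 1392]
  [-36, 45, -21, -5, -20, -19] -> [-288, 360, -168, -40, -160, -152] -> [-288, -168, -160, -152, -40, 360] -> [360, -40, -152, -160, -168, -288] -> [2160, -240, -912, -960, -1008, -1728] -> [-1728, -1008, -960, -912, -240, 2160]
  [21, 49, 13, -1, -46, 6] -> [168, 392, 104, -8, -368, 48] -> [-368, -8, 48, 104, 168, 392] -> [392, 168, 104, 48, -8, -368] -> [2352, 1008, 624, 288, -48, -2208] -> [-2208, -48, 288, 624, 1008, 2352]
  [-41, 28, 17, 35] -> [-328, 224, 136, 280] -> [-328, 136, 224, 280] -> [280, 224, 136, -328] -> [1680, 1344, 816, -1968] -> [-1968, 816, 1344, 1680]
  [-3, 50, -27, 15, 33] -> [-24, 400, -216, 120, 264] -> [-216, -24, 120, 264, 400] -> [400, 264, 120, -24, -216] -> [2400, 1584, 720, -144, -1296] -> [-1296, -144, 720, 1584, 2400]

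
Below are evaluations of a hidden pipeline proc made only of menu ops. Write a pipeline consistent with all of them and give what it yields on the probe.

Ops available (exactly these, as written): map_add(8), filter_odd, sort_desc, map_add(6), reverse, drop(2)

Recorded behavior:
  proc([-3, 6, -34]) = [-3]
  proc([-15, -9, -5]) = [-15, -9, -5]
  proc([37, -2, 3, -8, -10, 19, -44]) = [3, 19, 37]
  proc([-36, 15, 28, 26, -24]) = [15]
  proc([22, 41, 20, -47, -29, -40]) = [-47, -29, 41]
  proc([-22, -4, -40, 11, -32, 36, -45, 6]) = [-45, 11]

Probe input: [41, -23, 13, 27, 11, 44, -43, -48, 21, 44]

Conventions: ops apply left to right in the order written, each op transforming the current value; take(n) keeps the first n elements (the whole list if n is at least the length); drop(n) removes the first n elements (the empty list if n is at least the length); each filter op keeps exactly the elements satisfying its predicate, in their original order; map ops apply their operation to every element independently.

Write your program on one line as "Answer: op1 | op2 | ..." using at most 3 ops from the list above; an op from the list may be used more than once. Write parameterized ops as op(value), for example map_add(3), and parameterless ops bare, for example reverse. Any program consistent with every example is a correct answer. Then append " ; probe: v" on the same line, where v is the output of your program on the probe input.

filter_odd | sort_desc | reverse ; probe: [-43, -23, 11, 13, 21, 27, 41]

Check, running the answer program on each example:
  [-3, 6, -34] -> [-3] -> [-3] -> [-3]
  [-15, -9, -5] -> [-15, -9, -5] -> [-5, -9, -15] -> [-15, -9, -5]
  [37, -2, 3, -8, -10, 19, -44] -> [37, 3, 19] -> [37, 19, 3] -> [3, 19, 37]
  [-36, 15, 28, 26, -24] -> [15] -> [15] -> [15]
  [22, 41, 20, -47, -29, -40] -> [41, -47, -29] -> [41, -29, -47] -> [-47, -29, 41]
  [-22, -4, -40, 11, -32, 36, -45, 6] -> [11, -45] -> [11, -45] -> [-45, 11]
  probe: [41, -23, 13, 27, 11, 44, -43, -48, 21, 44] -> [41, -23, 13, 27, 11, -43, 21] -> [41, 27, 21, 13, 11, -23, -43] -> [-43, -23, 11, 13, 21, 27, 41]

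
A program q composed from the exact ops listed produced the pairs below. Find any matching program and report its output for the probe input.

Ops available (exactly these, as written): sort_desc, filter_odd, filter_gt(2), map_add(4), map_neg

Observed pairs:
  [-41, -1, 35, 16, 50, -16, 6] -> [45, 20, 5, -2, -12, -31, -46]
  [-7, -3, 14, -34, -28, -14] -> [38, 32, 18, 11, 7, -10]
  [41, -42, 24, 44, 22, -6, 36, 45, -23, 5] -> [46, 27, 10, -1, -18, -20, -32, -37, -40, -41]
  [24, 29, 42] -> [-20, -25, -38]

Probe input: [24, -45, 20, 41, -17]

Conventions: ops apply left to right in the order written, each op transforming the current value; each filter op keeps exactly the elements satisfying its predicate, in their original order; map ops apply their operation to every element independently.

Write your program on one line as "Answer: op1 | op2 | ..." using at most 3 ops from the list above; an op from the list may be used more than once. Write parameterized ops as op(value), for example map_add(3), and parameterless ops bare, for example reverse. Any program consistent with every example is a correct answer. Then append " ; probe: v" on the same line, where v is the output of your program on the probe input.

map_neg | sort_desc | map_add(4) ; probe: [49, 21, -16, -20, -37]

Check, running the answer program on each example:
  [-41, -1, 35, 16, 50, -16, 6] -> [41, 1, -35, -16, -50, 16, -6] -> [41, 16, 1, -6, -16, -35, -50] -> [45, 20, 5, -2, -12, -31, -46]
  [-7, -3, 14, -34, -28, -14] -> [7, 3, -14, 34, 28, 14] -> [34, 28, 14, 7, 3, -14] -> [38, 32, 18, 11, 7, -10]
  [41, -42, 24, 44, 22, -6, 36, 45, -23, 5] -> [-41, 42, -24, -44, -22, 6, -36, -45, 23, -5] -> [42, 23, 6, -5, -22, -24, -36, -41, -44, -45] -> [46, 27, 10, -1, -18, -20, -32, -37, -40, -41]
  [24, 29, 42] -> [-24, -29, -42] -> [-24, -29, -42] -> [-20, -25, -38]
  probe: [24, -45, 20, 41, -17] -> [-24, 45, -20, -41, 17] -> [45, 17, -20, -24, -41] -> [49, 21, -16, -20, -37]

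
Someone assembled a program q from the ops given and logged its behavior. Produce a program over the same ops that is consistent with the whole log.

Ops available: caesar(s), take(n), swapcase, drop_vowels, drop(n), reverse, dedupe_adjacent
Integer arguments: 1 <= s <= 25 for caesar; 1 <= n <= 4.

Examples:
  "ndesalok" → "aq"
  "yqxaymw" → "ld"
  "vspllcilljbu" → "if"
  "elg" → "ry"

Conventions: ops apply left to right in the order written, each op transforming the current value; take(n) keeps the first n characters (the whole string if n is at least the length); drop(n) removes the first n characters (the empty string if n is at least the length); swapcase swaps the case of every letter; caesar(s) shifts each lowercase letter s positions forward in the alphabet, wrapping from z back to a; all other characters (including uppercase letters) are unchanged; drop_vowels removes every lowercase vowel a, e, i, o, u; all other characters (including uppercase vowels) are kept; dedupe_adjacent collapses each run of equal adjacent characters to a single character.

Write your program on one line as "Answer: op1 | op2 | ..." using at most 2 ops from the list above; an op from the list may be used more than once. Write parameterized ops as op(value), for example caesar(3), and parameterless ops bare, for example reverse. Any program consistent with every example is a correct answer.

take(2) | caesar(13)

Check, running the answer program on each example:
  "ndesalok" -> "nd" -> "aq"
  "yqxaymw" -> "yq" -> "ld"
  "vspllcilljbu" -> "vs" -> "if"
  "elg" -> "el" -> "ry"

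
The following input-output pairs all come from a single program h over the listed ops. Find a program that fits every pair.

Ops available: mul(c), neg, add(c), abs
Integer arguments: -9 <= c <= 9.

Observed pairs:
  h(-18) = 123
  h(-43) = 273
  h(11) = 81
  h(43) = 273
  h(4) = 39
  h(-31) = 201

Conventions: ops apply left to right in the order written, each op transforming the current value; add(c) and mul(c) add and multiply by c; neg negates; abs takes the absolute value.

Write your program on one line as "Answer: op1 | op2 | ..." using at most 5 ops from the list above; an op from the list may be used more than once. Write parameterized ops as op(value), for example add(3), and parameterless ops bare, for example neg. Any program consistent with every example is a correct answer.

mul(-2) | abs | add(5) | mul(-3) | neg

Check, running the answer program on each example:
  -18 -> 36 -> 36 -> 41 -> -123 -> 123
  -43 -> 86 -> 86 -> 91 -> -273 -> 273
  11 -> -22 -> 22 -> 27 -> -81 -> 81
  43 -> -86 -> 86 -> 91 -> -273 -> 273
  4 -> -8 -> 8 -> 13 -> -39 -> 39
  -31 -> 62 -> 62 -> 67 -> -201 -> 201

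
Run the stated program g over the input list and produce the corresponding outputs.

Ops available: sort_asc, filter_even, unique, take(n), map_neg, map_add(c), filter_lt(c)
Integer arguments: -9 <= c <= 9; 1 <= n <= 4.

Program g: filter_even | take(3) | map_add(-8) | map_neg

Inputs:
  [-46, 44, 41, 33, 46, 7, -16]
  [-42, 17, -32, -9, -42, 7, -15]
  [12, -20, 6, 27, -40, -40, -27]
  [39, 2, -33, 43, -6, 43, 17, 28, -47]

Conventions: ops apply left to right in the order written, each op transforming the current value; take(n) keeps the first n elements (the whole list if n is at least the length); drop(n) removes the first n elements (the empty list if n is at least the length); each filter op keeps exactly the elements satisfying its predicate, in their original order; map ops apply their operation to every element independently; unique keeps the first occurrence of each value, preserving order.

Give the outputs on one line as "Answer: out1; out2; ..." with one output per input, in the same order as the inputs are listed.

[54, -36, -38]; [50, 40, 50]; [-4, 28, 2]; [6, 14, -20]

Execution, op by op:
  [-46, 44, 41, 33, 46, 7, -16] -> [-46, 44, 46, -16] -> [-46, 44, 46] -> [-54, 36, 38] -> [54, -36, -38]
  [-42, 17, -32, -9, -42, 7, -15] -> [-42, -32, -42] -> [-42, -32, -42] -> [-50, -40, -50] -> [50, 40, 50]
  [12, -20, 6, 27, -40, -40, -27] -> [12, -20, 6, -40, -40] -> [12, -20, 6] -> [4, -28, -2] -> [-4, 28, 2]
  [39, 2, -33, 43, -6, 43, 17, 28, -47] -> [2, -6, 28] -> [2, -6, 28] -> [-6, -14, 20] -> [6, 14, -20]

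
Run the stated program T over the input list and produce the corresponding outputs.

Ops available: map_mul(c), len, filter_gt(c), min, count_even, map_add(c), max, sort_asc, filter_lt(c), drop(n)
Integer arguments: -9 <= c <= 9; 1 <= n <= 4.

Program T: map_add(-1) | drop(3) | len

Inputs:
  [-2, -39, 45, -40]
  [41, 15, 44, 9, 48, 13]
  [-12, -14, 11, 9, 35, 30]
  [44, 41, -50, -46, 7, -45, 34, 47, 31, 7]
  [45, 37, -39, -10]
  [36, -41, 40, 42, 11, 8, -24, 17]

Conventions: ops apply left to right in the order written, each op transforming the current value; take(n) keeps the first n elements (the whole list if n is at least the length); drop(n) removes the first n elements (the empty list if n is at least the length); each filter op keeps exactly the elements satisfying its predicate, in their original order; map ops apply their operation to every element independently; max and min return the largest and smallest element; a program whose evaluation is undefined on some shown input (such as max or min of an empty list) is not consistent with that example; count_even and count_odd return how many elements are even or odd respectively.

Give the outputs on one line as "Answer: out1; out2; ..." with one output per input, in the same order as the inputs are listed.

Execution, op by op:
  [-2, -39, 45, -40] -> [-3, -40, 44, -41] -> [-41] -> 1
  [41, 15, 44, 9, 48, 13] -> [40, 14, 43, 8, 47, 12] -> [8, 47, 12] -> 3
  [-12, -14, 11, 9, 35, 30] -> [-13, -15, 10, 8, 34, 29] -> [8, 34, 29] -> 3
  [44, 41, -50, -46, 7, -45, 34, 47, 31, 7] -> [43, 40, -51, -47, 6, -46, 33, 46, 30, 6] -> [-47, 6, -46, 33, 46, 30, 6] -> 7
  [45, 37, -39, -10] -> [44, 36, -40, -11] -> [-11] -> 1
  [36, -41, 40, 42, 11, 8, -24, 17] -> [35, -42, 39, 41, 10, 7, -25, 16] -> [41, 10, 7, -25, 16] -> 5

1; 3; 3; 7; 1; 5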